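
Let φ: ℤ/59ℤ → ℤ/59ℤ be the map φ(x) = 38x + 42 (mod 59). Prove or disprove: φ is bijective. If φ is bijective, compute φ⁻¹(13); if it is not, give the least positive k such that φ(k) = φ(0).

7

If φ(x_1) = φ(x_2), then 38x_1 ≡ 38x_2 (mod 59). Because gcd(38, 59) = 1, we may cancel 38 to get x_1 ≡ x_2 (mod 59).
We now compute 38⁻¹ mod 59 explicitly. Euclid's algorithm: 59 = 1·38 + 21, 38 = 1·21 + 17, 21 = 1·17 + 4, 17 = 4·4 + 1; back-substituting gives 1 = 14·38 − 9·59, so 38⁻¹ ≡ 14 (mod 59).
Then y ↦ 14(y − 42) is a two-sided inverse to φ, so every y ∈ ℤ/59ℤ has a preimage.
Therefore φ is bijective.
Since φ is bijective, we compute φ⁻¹(13): solve 38x + 42 ≡ 13 (mod 59), i.e. 38x ≡ 30 (mod 59).
Multiplying by 38⁻¹ = 14 gives x ≡ 14·30 = 420 = 7·59 + 7 ≡ 7 (mod 59).
Check: φ(7) = 38·7 + 42 = 308 = 5·59 + 13 ≡ 13 (mod 59).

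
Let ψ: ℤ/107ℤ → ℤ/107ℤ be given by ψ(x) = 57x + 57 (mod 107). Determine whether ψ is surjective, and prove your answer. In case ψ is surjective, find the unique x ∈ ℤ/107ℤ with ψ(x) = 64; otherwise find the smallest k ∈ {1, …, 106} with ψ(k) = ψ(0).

Since gcd(57, 107) = 1, 57 is invertible modulo 107. Euclid's algorithm: 107 = 1·57 + 50, 57 = 1·50 + 7, 50 = 7·7 + 1; back-substituting gives 1 = 92·57 − 49·107, so 57⁻¹ ≡ 92 (mod 107).
For any y ∈ ℤ/107ℤ, x = 92(y − 57) mod 107 satisfies ψ(x) = 57·92(y − 57) + 57 ≡ y (since 57·92 ≡ 1 mod 107). So every y has a preimage.
So ψ is surjective.
Since ψ is surjective, we compute ψ⁻¹(64): solve 57x + 57 ≡ 64 (mod 107), i.e. 57x ≡ 7 (mod 107).
Multiplying by 57⁻¹ = 92 gives x ≡ 92·7 = 644 = 6·107 + 2 ≡ 2 (mod 107).
Check: ψ(2) = 57·2 + 57 = 171 = 1·107 + 64 ≡ 64 (mod 107).

2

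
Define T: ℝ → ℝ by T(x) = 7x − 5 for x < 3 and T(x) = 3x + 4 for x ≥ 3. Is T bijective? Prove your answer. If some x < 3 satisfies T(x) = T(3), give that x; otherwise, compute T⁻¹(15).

18/7

Both pieces are strictly increasing (slopes 7 and 3), so each is injective on its own interval.
The left piece maps (−∞, 3) onto (−∞, 16); the right piece maps [3, ∞) onto [13, ∞).
These images overlap. In particular T(3) = 13 (right piece), and solving 7x − 5 = 13 on the left piece gives x = 18/7 < 3.
So T(18/7) = T(3) with 18/7 ≠ 3, and T is not injective, hence not bijective. This x = 18/7 is the requested value below 3.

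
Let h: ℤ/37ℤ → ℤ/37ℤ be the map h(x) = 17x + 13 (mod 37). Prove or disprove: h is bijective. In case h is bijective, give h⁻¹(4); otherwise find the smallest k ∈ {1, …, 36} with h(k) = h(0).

Suppose h(u) = h(v) in ℤ/37ℤ. Then 17u + 13 ≡ 17v + 13 (mod 37), so 17(u − v) ≡ 0 (mod 37).
Since gcd(17, 37) = 1, 17 is invertible modulo 37, so u − v ≡ 0 (mod 37), i.e. u = v.
We now compute 17⁻¹ mod 37 explicitly. Euclid's algorithm: 37 = 2·17 + 3, 17 = 5·3 + 2, 3 = 1·2 + 1; back-substituting gives 1 = 24·17 − 11·37, so 17⁻¹ ≡ 24 (mod 37).
Then y ↦ 24(y − 13) is a two-sided inverse to h, so every y ∈ ℤ/37ℤ has a preimage.
Hence h is bijective.
Since h is bijective, we compute h⁻¹(4): solve 17x + 13 ≡ 4 (mod 37), i.e. 17x ≡ 28 (mod 37).
Multiplying by 17⁻¹ = 24 gives x ≡ 24·28 = 672 = 18·37 + 6 ≡ 6 (mod 37).
Check: h(6) = 17·6 + 13 = 115 = 3·37 + 4 ≡ 4 (mod 37).

6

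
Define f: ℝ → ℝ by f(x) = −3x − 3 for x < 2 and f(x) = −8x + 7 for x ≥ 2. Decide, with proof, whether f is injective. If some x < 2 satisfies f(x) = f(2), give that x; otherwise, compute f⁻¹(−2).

-1/3

Both pieces are strictly decreasing (slopes −3 and −8), so each is injective on its own interval.
The left piece maps (−∞, 2) onto (−9, ∞); the right piece maps [2, ∞) onto (−∞, −9].
These images are disjoint, so no value is attained by both pieces. Thus f is injective.
Because the two images are disjoint, no x < 2 has f(x) = f(2), so we compute f⁻¹(−2): −2 lies in (−9, ∞), so solve −3x − 3 = −2: x = (−2 + 3)/(−3) = −1/3.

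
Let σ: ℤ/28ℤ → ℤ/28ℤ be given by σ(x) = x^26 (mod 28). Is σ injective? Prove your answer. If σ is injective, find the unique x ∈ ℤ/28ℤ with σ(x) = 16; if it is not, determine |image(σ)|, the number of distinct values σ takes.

8

σ(6): Repeated squaring mod 28: 6^1 ≡ 6, 6^2 ≡ 6² = 36 ≡ 8, 6^4 ≡ 8² = 64 ≡ 8, 6^8 ≡ 8² = 64 ≡ 8, 6^16 ≡ 8² = 64 ≡ 8. Since 26 = 16 + 8 + 2, 6^26 ≡ 8·8·8: 8·8 = 64 ≡ 8, then 8·8 = 64 ≡ 8. So 6^26 ≡ 8 (mod 28).
σ(8): Repeated squaring mod 28: 8^1 ≡ 8, 8^2 ≡ 8² = 64 ≡ 8, 8^4 ≡ 8² = 64 ≡ 8, 8^8 ≡ 8² = 64 ≡ 8, 8^16 ≡ 8² = 64 ≡ 8. Since 26 = 16 + 8 + 2, 8^26 ≡ 8·8·8: 8·8 = 64 ≡ 8, then 8·8 = 64 ≡ 8. So 8^26 ≡ 8 (mod 28).
So σ(6) = σ(8) = 8 while 6 ≠ 8, hence σ is not injective.
Since σ is not injective, we determine |image(σ)|. Computing x^26 mod 28 for each x (by repeated squaring, reducing mod 28 at every step), the values σ(0), σ(1), …, σ(27) are: 0, 1, 4, 9, 16, 25, 8, 21, 8, 25, 16, 9, 4, 1, 0, 1, 4, 9, 16, 25, 8, 21, 8, 25, 16, 9, 4, 1.
The distinct values are {0, 1, 4, 8, 9, 16, 21, 25}; there are 8 of them.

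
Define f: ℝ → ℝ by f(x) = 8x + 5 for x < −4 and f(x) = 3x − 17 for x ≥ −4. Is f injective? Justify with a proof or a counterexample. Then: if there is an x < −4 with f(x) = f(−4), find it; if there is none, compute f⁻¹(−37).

-17/4

Both pieces are strictly increasing (slopes 8 and 3), so each is injective on its own interval.
The left piece maps (−∞, −4) onto (−∞, −27); the right piece maps [−4, ∞) onto [−29, ∞).
These images overlap. In particular f(−4) = −29 (right piece), and solving 8x + 5 = −29 on the left piece gives x = −17/4 < −4.
So f(−17/4) = f(−4) with −17/4 ≠ −4, and f is not injective. This x = −17/4 is the requested value below −4.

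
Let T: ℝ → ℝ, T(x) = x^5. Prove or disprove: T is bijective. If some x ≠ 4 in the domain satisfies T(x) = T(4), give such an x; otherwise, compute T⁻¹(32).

2

On ℝ, x ↦ x^5 is strictly increasing (injective) and for any y ∈ ℝ the 5th root y^{1/5} lies in ℝ (surjective). So T is bijective.
Since x ↦ x^5 is strictly increasing on ℝ, it is injective there, so no x ≠ 4 in the domain has T(x) = T(4). We therefore compute T⁻¹(32) = 32^{1/5} = 2 (indeed 2^5 = 32).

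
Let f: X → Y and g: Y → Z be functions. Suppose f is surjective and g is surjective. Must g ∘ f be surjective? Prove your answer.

Let c ∈ Z. Since g is surjective, there is b ∈ Y with g(b) = c. Since f is surjective, there is a ∈ X with f(a) = b.
Then (g ∘ f)(a) = g(b) = c. So g ∘ f is surjective.

surjective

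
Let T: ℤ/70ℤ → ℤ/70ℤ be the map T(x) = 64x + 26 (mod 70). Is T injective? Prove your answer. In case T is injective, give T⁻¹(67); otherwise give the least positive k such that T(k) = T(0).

35

Recall that T is injective when T(u) = T(v) forces u = v.
We have gcd(64, 70) = 2 > 1. Taking u = 0 and v = 35: T(0) = 26 and T(35) = 64·35 + 26 = 2266 ≡ 26 (mod 70).
So T(0) = T(35) while 0 ≠ 35, therefore T is not injective.
Since T is not injective, we find the least positive k with T(k) = T(0): this means 64k ≡ 0 (mod 70), i.e. 70 ∣ 64k. Since gcd(64, 70) = 2, dividing through by 2 this holds exactly when 35 ∣ 32k, and as gcd(32, 35) = 1, exactly when 35 ∣ k.
The smallest positive such k is 35.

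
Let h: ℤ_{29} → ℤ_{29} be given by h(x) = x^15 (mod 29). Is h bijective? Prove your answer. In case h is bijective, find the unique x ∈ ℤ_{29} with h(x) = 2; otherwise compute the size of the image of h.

Since 29 is prime, the nonzero elements of ℤ_{29} form a cyclic group of order 28.
As gcd(15, 28) = 1, raising to the 15th power is a bijection on this group: if x_1^15 ≡ x_2^15 then (x_1x_2^{−1})^15 = 1, and the only element of order dividing gcd(15, 28) = 1 is 1, so x_1 = x_2.
With h(0) = 0 this makes h injective on all of ℤ_{29}, hence bijective (finite equal-size domain and codomain). In particular h is bijective.
Since h is bijective, we find the preimage of 2. The inverse of x ↦ x^15 on (ℤ_{29})^× is x ↦ x^15, because 15·15 = 225 = 8·28 + 1 ≡ 1 (mod 28) and x^{28} = 1 for x ≠ 0 (Fermat). So h⁻¹(2) = 2^15 mod 29.
Repeated squaring mod 29: 2^1 ≡ 2, 2^2 ≡ 2² = 4, 2^4 ≡ 4² = 16, 2^8 ≡ 16² = 256 ≡ 24. Since 15 = 8 + 4 + 2 + 1, 2^15 ≡ 24·16·4·2: 24·16 = 384 ≡ 7, then 7·4 = 28, then 28·2 = 56 ≡ 27. So 2^15 ≡ 27 (mod 29).
Hence h⁻¹(2) = 27.

27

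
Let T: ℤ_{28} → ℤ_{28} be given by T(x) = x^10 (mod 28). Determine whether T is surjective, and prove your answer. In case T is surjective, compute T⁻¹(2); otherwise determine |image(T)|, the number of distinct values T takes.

8

T(6): Repeated squaring mod 28: 6^1 ≡ 6, 6^2 ≡ 6² = 36 ≡ 8, 6^4 ≡ 8² = 64 ≡ 8, 6^8 ≡ 8² = 64 ≡ 8. Since 10 = 8 + 2, 6^10 ≡ 8·8: 8·8 = 64 ≡ 8. So 6^10 ≡ 8 (mod 28).
T(8): Repeated squaring mod 28: 8^1 ≡ 8, 8^2 ≡ 8² = 64 ≡ 8, 8^4 ≡ 8² = 64 ≡ 8, 8^8 ≡ 8² = 64 ≡ 8. Since 10 = 8 + 2, 8^10 ≡ 8·8: 8·8 = 64 ≡ 8. So 8^10 ≡ 8 (mod 28).
So T(6) = T(8) = 8 while 6 ≠ 8, so T is not injective.
A non-injective map from the 28-element set ℤ_{28} to itself takes at most 27 distinct values, so it cannot be surjective. So T is not surjective.
Since T is not surjective, we determine |image(T)|. Computing x^10 mod 28 for each x (by repeated squaring, reducing mod 28 at every step), the values T(0), T(1), …, T(27) are: 0, 1, 16, 25, 4, 9, 8, 21, 8, 9, 4, 25, 16, 1, 0, 1, 16, 25, 4, 9, 8, 21, 8, 9, 4, 25, 16, 1.
The distinct values are {0, 1, 4, 8, 9, 16, 21, 25}; there are 8 of them.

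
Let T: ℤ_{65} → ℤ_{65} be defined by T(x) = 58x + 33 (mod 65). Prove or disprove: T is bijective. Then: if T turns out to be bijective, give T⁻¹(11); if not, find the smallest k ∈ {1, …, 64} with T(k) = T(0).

31

Suppose T(u) = T(v) in ℤ_{65}. Then 58u + 33 ≡ 58v + 33 (mod 65), so 58(u − v) ≡ 0 (mod 65).
Since gcd(58, 65) = 1, 58 is invertible modulo 65, therefore u − v ≡ 0 (mod 65), i.e. u = v.
We now compute 58⁻¹ mod 65 explicitly. Euclid's algorithm: 65 = 1·58 + 7, 58 = 8·7 + 2, 7 = 3·2 + 1; back-substituting gives 1 = 37·58 − 33·65, so 58⁻¹ ≡ 37 (mod 65).
Then y ↦ 37(y − 33) is a two-sided inverse to T, so every y ∈ ℤ_{65} has a preimage.
So T is bijective.
Since T is bijective, we compute T⁻¹(11): solve 58x + 33 ≡ 11 (mod 65), i.e. 58x ≡ 43 (mod 65).
Multiplying by 58⁻¹ = 37 gives x ≡ 37·43 = 1591 = 24·65 + 31 ≡ 31 (mod 65).
Check: T(31) = 58·31 + 33 = 1831 = 28·65 + 11 ≡ 11 (mod 65).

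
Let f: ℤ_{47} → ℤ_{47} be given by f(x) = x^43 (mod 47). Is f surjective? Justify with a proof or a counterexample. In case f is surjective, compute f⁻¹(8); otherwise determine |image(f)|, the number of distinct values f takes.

24

Since 47 is prime, the nonzero elements of ℤ_{47} form a cyclic group of order 46.
As gcd(43, 46) = 1, raising to the 43rd power is a bijection on this group: if a^43 ≡ b^43 then (ab^{−1})^43 = 1, and the only element of order dividing gcd(43, 46) = 1 is 1, so a = b.
With f(0) = 0 this makes f injective on all of ℤ_{47}, hence bijective (finite equal-size domain and codomain). In particular f is surjective.
Since f is surjective, we find the preimage of 8. The inverse of x ↦ x^43 on (ℤ_{47})^× is x ↦ x^15, because 43·15 = 645 = 14·46 + 1 ≡ 1 (mod 46) and x^{46} = 1 for x ≠ 0 (Fermat). So f⁻¹(8) = 8^15 mod 47.
Repeated squaring mod 47: 8^1 ≡ 8, 8^2 ≡ 8² = 64 ≡ 17, 8^4 ≡ 17² = 289 ≡ 7, 8^8 ≡ 7² = 49 ≡ 2. Since 15 = 8 + 4 + 2 + 1, 8^15 ≡ 2·7·17·8: 2·7 = 14, then 14·17 = 238 ≡ 3, then 3·8 = 24. So 8^15 ≡ 24 (mod 47).
Hence f⁻¹(8) = 24.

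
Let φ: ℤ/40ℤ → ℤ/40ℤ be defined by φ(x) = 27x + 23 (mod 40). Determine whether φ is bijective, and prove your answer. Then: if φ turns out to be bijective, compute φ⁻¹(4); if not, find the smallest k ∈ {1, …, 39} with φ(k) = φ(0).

23

If φ(x_1) = φ(x_2), then 27x_1 ≡ 27x_2 (mod 40). Because gcd(27, 40) = 1, we may cancel 27 to get x_1 ≡ x_2 (mod 40).
We now compute 27⁻¹ mod 40 explicitly. Euclid's algorithm: 40 = 1·27 + 13, 27 = 2·13 + 1; back-substituting gives 1 = 3·27 − 2·40, so 27⁻¹ ≡ 3 (mod 40).
For any y ∈ ℤ/40ℤ, x = 3(y − 23) mod 40 satisfies φ(x) = 27·3(y − 23) + 23 ≡ y (since 27·3 ≡ 1 mod 40). So every y has a preimage.
Hence φ is bijective.
Since φ is bijective, we compute φ⁻¹(4): solve 27x + 23 ≡ 4 (mod 40), i.e. 27x ≡ 21 (mod 40).
Multiplying by 27⁻¹ = 3 gives x ≡ 3·21 = 63 = 1·40 + 23 ≡ 23 (mod 40).
Check: φ(23) = 27·23 + 23 = 644 = 16·40 + 4 ≡ 4 (mod 40).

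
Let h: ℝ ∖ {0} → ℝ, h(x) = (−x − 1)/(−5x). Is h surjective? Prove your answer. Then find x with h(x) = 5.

If h(x) = 1/5, cross-multiplying gives −5(−x − 1) = −1(−5x), which simplifies to 5 = 0 — false.  So 1/5 has no preimage and h is not surjective.
Solving h(x) = 5: cross-multiplying gives −x − 1 = 5(−5x), which rearranges to 24x = 1, so x = 1/24.

1/24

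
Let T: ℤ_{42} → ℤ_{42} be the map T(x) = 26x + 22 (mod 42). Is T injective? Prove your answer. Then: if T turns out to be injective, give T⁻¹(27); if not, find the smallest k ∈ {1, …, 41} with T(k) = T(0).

We have gcd(26, 42) = 2 > 1. Taking a = 0 and b = 21: T(0) = 22 and T(21) = 26·21 + 22 = 568 ≡ 22 (mod 42).
So T(0) = T(21) while 0 ≠ 21, therefore T is not injective.
Since T is not injective, we find the least positive k with T(k) = T(0): this means 26k ≡ 0 (mod 42), i.e. 42 ∣ 26k. Since gcd(26, 42) = 2, dividing through by 2 this holds exactly when 21 ∣ 13k, and as gcd(13, 21) = 1, exactly when 21 ∣ k.
The smallest positive such k is 21.

21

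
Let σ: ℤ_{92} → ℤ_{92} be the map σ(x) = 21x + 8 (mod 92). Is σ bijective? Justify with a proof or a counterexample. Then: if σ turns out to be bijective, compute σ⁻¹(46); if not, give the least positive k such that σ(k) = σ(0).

If σ(x_1) = σ(x_2), then 21x_1 ≡ 21x_2 (mod 92). Because gcd(21, 92) = 1, we may cancel 21 to get x_1 ≡ x_2 (mod 92).
We now compute 21⁻¹ mod 92 explicitly. Euclid's algorithm: 92 = 4·21 + 8, 21 = 2·8 + 5, 8 = 1·5 + 3, 5 = 1·3 + 2, 3 = 1·2 + 1; back-substituting gives 1 = 57·21 − 13·92, so 21⁻¹ ≡ 57 (mod 92).
For any y ∈ ℤ_{92}, x = 57(y − 8) mod 92 satisfies σ(x) = 21·57(y − 8) + 8 ≡ y (since 21·57 ≡ 1 mod 92). So every y has a preimage.
Hence σ is bijective.
Since σ is bijective, we find σ⁻¹(46): we need 21x ≡ 46 − 8 ≡ 38 (mod 92). Using 21⁻¹ = 57: x ≡ 57·38 = 2166 = 23·92 + 50, so x = 50.
Check: σ(50) = 21·50 + 8 = 1058 = 11·92 + 46 ≡ 46 (mod 92).

50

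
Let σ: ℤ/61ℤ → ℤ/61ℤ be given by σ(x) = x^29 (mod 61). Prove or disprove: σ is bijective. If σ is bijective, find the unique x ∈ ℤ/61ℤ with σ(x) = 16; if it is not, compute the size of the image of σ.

Since 61 is prime, the nonzero elements of ℤ/61ℤ form a cyclic group of order 60.
As gcd(29, 60) = 1, raising to the 29th power is a bijection on this group: if s^29 ≡ t^29 then (st^{−1})^29 = 1, and the only element of order dividing gcd(29, 60) = 1 is 1, so s = t.
With σ(0) = 0 this makes σ injective on all of ℤ/61ℤ, hence bijective (finite equal-size domain and codomain). In particular σ is bijective.
Since σ is bijective, we find the preimage of 16. The inverse of x ↦ x^29 on (ℤ/61ℤ)^× is x ↦ x^29, because 29·29 = 841 = 14·60 + 1 ≡ 1 (mod 60) and x^{60} = 1 for x ≠ 0 (Fermat). So σ⁻¹(16) = 16^29 mod 61.
Repeated squaring mod 61: 16^1 ≡ 16, 16^2 ≡ 16² = 256 ≡ 12, 16^4 ≡ 12² = 144 ≡ 22, 16^8 ≡ 22² = 484 ≡ 57, 16^16 ≡ 57² = 3249 ≡ 16. Since 29 = 16 + 8 + 4 + 1, 16^29 ≡ 16·57·22·16: 16·57 = 912 ≡ 58, then 58·22 = 1276 ≡ 56, then 56·16 = 896 ≡ 42. So 16^29 ≡ 42 (mod 61).
Hence σ⁻¹(16) = 42.

42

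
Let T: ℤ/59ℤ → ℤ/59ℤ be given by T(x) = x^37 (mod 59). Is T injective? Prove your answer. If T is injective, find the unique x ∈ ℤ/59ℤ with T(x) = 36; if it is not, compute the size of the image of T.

28

Since 59 is prime, the nonzero elements of ℤ/59ℤ form a cyclic group of order 58.
As gcd(37, 58) = 1, raising to the 37th power is a bijection on this group: if x_1^37 ≡ x_2^37 then (x_1x_2^{−1})^37 = 1, and the only element of order dividing gcd(37, 58) = 1 is 1, so x_1 = x_2.
With T(0) = 0 this makes T injective on all of ℤ/59ℤ, hence bijective (finite equal-size domain and codomain). In particular T is injective.
Since T is injective, we find the preimage of 36. The inverse of x ↦ x^37 on (ℤ/59ℤ)^× is x ↦ x^11, because 37·11 = 407 = 7·58 + 1 ≡ 1 (mod 58) and x^{58} = 1 for x ≠ 0 (Fermat). So T⁻¹(36) = 36^11 mod 59.
Repeated squaring mod 59: 36^1 ≡ 36, 36^2 ≡ 36² = 1296 ≡ 57, 36^4 ≡ 57² = 3249 ≡ 4, 36^8 ≡ 4² = 16. Since 11 = 8 + 2 + 1, 36^11 ≡ 16·57·36: 16·57 = 912 ≡ 27, then 27·36 = 972 ≡ 28. So 36^11 ≡ 28 (mod 59).
Hence T⁻¹(36) = 28.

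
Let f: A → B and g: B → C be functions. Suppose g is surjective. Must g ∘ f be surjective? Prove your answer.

not surjective

No. Take A = {0}, B = C = {0, 1}, f(0) = 0, and g = identity (surjective).
Then (g ∘ f)(0) = 0, and 1 ∈ C has no preimage under g ∘ f, so g ∘ f is not surjective.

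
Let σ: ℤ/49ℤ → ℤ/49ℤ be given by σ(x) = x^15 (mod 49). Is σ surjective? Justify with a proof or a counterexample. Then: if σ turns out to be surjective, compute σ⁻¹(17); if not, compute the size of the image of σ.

15

σ(3): Repeated squaring mod 49: 3^1 ≡ 3, 3^2 ≡ 3² = 9, 3^4 ≡ 9² = 81 ≡ 32, 3^8 ≡ 32² = 1024 ≡ 44. Since 15 = 8 + 4 + 2 + 1, 3^15 ≡ 44·32·9·3: 44·32 = 1408 ≡ 36, then 36·9 = 324 ≡ 30, then 30·3 = 90 ≡ 41. So 3^15 ≡ 41 (mod 49).
σ(5): Repeated squaring mod 49: 5^1 ≡ 5, 5^2 ≡ 5² = 25, 5^4 ≡ 25² = 625 ≡ 37, 5^8 ≡ 37² = 1369 ≡ 46. Since 15 = 8 + 4 + 2 + 1, 5^15 ≡ 46·37·25·5: 46·37 = 1702 ≡ 36, then 36·25 = 900 ≡ 18, then 18·5 = 90 ≡ 41. So 5^15 ≡ 41 (mod 49).
So σ(3) = σ(5) = 41 while 3 ≠ 5, so σ is not injective.
A non-injective map from the 49-element set ℤ/49ℤ to itself takes at most 48 distinct values, so it cannot be surjective. So σ is not surjective.
Since σ is not surjective, we determine |image(σ)|. Computing x^15 mod 49 for each x (by repeated squaring, reducing mod 49 at every step), the values σ(0), σ(1), …, σ(48) are: 0, 1, 36, 41, 22, 41, 6, 0, 8, 15, 6, 36, 20, 13, 0, 15, 43, 20, 1, 48, 20, 0, 22, 22, 34, 15, 27, 27, 0, 29, 1, 48, 29, 6, 34, 0, 36, 29, 13, 43, 34, 41, 0, 43, 8, 27, 8, 13, 48.
The distinct values are {0, 1, 6, 8, 13, 15, 20, 22, 27, 29, 34, 36, 41, 43, 48}; there are 15 of them.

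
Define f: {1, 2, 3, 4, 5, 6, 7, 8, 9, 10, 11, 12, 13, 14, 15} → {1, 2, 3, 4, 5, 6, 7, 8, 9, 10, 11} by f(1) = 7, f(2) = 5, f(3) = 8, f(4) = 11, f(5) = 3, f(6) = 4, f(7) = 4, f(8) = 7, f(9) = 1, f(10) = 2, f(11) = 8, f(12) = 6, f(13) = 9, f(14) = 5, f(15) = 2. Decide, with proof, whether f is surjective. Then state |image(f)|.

10

No element maps to 10, so f is not surjective.
The image of f is {1, 2, 3, 4, 5, 6, 7, 8, 9, 11}, which has 10 elements.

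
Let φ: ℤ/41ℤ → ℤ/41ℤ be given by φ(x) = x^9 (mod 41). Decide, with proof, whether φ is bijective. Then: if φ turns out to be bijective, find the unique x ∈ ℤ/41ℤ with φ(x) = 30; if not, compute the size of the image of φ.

29

Since 41 is prime, the nonzero elements of ℤ/41ℤ form a cyclic group of order 40.
As gcd(9, 40) = 1, raising to the 9th power is a bijection on this group: if a^9 ≡ b^9 then (ab^{−1})^9 = 1, and the only element of order dividing gcd(9, 40) = 1 is 1, so a = b.
With φ(0) = 0 this makes φ injective on all of ℤ/41ℤ, hence bijective (finite equal-size domain and codomain). In particular φ is bijective.
Since φ is bijective, we find the preimage of 30. The inverse of x ↦ x^9 on (ℤ/41ℤ)^× is x ↦ x^9, because 9·9 = 81 = 2·40 + 1 ≡ 1 (mod 40) and x^{40} = 1 for x ≠ 0 (Fermat). So φ⁻¹(30) = 30^9 mod 41.
Repeated squaring mod 41: 30^1 ≡ 30, 30^2 ≡ 30² = 900 ≡ 39, 30^4 ≡ 39² = 1521 ≡ 4, 30^8 ≡ 4² = 16. Since 9 = 8 + 1, 30^9 ≡ 16·30: 16·30 = 480 ≡ 29. So 30^9 ≡ 29 (mod 41).
Hence φ⁻¹(30) = 29.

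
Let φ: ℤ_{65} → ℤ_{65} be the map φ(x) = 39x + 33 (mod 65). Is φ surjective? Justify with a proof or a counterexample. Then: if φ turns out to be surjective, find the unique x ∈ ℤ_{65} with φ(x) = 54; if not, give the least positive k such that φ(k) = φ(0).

5

Recall that surjectivity means every element of the codomain has a preimage under φ.
Since gcd(39, 65) = 13, we have 39x ≡ 0 (mod 13) for all x, so φ(x) ≡ 7 (mod 13).
But 0 ≢ 7 (mod 13), so 0 ∈ ℤ_{65} has no preimage. So φ is not surjective.
Since φ is not surjective, we find the least positive k with φ(k) = φ(0): this means 39k ≡ 0 (mod 65), i.e. 65 ∣ 39k. Since gcd(39, 65) = 13, dividing through by 13 this holds exactly when 5 ∣ 3k, and as gcd(3, 5) = 1, exactly when 5 ∣ k.
The smallest positive such k is 5.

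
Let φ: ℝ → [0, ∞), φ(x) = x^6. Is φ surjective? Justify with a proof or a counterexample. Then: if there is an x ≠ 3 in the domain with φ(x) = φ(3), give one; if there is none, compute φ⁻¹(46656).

For any y ∈ [0, ∞), x = y^{1/6} ∈ ℝ satisfies x^6 = y, so φ is surjective.
For the follow-up, such an x exists: taking x = −3 ∈ ℝ gives φ(−3) = 729 = φ(3) with −3 ≠ 3.

-3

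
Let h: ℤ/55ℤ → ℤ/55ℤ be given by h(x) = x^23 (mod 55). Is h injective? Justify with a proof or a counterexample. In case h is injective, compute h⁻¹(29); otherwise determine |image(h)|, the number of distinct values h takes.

39

Computing x^23 mod 55 for each x (by repeated squaring, reducing mod 55 at every step), the values h(0), h(1), …, h(54) are: 0, 1, 8, 27, 9, 15, 51, 13, 17, 14, 10, 11, 23, 52, 49, 20, 26, 18, 2, 39, 25, 21, 33, 12, 19, 5, 31, 48, 7, 24, 50, 36, 43, 22, 34, 30, 16, 53, 37, 29, 35, 6, 3, 32, 44, 45, 41, 38, 42, 4, 40, 46, 28, 47, 54.
Every element of ℤ/55ℤ appears exactly once in this list, so h is a bijection, and in particular injective.
Since h is injective, we read off the preimage of 29 from the same table: h(39) = 29, so h⁻¹(29) = 39.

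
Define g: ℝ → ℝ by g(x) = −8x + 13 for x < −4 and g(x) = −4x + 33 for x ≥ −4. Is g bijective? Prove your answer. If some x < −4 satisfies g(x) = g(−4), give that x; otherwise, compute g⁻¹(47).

-9/2

Both pieces are strictly decreasing (slopes −8 and −4), so each is injective on its own interval.
The left piece maps (−∞, −4) onto (45, ∞); the right piece maps [−4, ∞) onto (−∞, 49].
These images overlap. In particular g(−4) = 49 (right piece), and solving −8x + 13 = 49 on the left piece gives x = −9/2 < −4.
So g(−9/2) = g(−4) with −9/2 ≠ −4, and g is not injective, hence not bijective. This x = −9/2 is the requested value below −4.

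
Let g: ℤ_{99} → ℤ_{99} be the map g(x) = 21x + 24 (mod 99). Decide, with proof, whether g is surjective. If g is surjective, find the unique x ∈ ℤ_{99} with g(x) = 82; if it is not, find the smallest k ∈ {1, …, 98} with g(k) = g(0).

Since gcd(21, 99) = 3, we have 21x ≡ 0 (mod 3) for all x, so g(x) ≡ 0 (mod 3).
But 1 ≢ 0 (mod 3), so 1 ∈ ℤ_{99} has no preimage. So g is not surjective.
Since g is not surjective, we find the least positive k with g(k) = g(0): this means 21k ≡ 0 (mod 99), i.e. 99 ∣ 21k. Since gcd(21, 99) = 3, dividing through by 3 this holds exactly when 33 ∣ 7k, and as gcd(7, 33) = 1, exactly when 33 ∣ k.
The smallest positive such k is 33.

33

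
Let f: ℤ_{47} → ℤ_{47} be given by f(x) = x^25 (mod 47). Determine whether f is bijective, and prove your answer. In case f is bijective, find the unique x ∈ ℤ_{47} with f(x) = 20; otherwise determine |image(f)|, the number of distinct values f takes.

11

Since 47 is prime, the nonzero elements of ℤ_{47} form a cyclic group of order 46.
As gcd(25, 46) = 1, raising to the 25th power is a bijection on this group: if u^25 ≡ v^25 then (uv^{−1})^25 = 1, and the only element of order dividing gcd(25, 46) = 1 is 1, so u = v.
With f(0) = 0 this makes f injective on all of ℤ_{47}, hence bijective (finite equal-size domain and codomain). In particular f is bijective.
Since f is bijective, we find the preimage of 20. The inverse of x ↦ x^25 on (ℤ_{47})^× is x ↦ x^35, because 25·35 = 875 = 19·46 + 1 ≡ 1 (mod 46) and x^{46} = 1 for x ≠ 0 (Fermat). So f⁻¹(20) = 20^35 mod 47.
Repeated squaring mod 47: 20^1 ≡ 20, 20^2 ≡ 20² = 400 ≡ 24, 20^4 ≡ 24² = 576 ≡ 12, 20^8 ≡ 12² = 144 ≡ 3, 20^16 ≡ 3² = 9, 20^32 ≡ 9² = 81 ≡ 34. Since 35 = 32 + 2 + 1, 20^35 ≡ 34·24·20: 34·24 = 816 ≡ 17, then 17·20 = 340 ≡ 11. So 20^35 ≡ 11 (mod 47).
Hence f⁻¹(20) = 11.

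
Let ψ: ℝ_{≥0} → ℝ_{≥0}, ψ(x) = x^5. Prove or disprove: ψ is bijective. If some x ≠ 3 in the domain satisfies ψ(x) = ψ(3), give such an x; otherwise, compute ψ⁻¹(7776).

6

On ℝ_{≥0}, x ↦ x^5 is strictly increasing (injective) and for any y ∈ ℝ_{≥0} the 5th root y^{1/5} lies in ℝ_{≥0} (surjective). So ψ is bijective.
Since x ↦ x^5 is strictly increasing on ℝ_{≥0}, it is injective there, so no x ≠ 3 in the domain has ψ(x) = ψ(3). We therefore compute ψ⁻¹(7776) = 7776^{1/5} = 6 (indeed 6^5 = 7776).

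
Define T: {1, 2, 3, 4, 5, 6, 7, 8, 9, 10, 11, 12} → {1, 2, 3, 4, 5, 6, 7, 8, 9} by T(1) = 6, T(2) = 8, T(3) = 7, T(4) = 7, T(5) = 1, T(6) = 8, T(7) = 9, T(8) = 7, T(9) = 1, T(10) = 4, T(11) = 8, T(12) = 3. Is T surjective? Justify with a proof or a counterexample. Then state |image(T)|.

No element maps to 2, so T is not surjective.
The image of T is {1, 3, 4, 6, 7, 8, 9}, which has 7 elements.

7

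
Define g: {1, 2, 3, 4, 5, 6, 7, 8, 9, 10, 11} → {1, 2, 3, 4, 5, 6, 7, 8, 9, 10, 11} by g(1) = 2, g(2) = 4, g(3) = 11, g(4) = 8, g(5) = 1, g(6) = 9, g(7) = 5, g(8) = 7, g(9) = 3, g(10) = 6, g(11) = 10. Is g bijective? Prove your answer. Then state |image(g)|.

11

The values 2, 4, 11, 8, 1, 9, 5, 7, 3, 6, 10 are a permutation of {1, 2, 3, 4, 5, 6, 7, 8, 9, 10, 11}: each element appears exactly once.
So g is injective and surjective, hence bijective.
The image of g is {1, 2, 3, 4, 5, 6, 7, 8, 9, 10, 11}, which has 11 elements.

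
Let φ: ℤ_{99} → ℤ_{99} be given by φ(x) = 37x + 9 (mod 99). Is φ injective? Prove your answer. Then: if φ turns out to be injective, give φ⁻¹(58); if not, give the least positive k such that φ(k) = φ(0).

4

Recall: φ is injective when φ(s) = φ(t) forces s = t.
If φ(s) = φ(t), then 37s ≡ 37t (mod 99). Because gcd(37, 99) = 1, we may cancel 37 to get s ≡ t (mod 99).
Therefore φ is injective.
We now compute 37⁻¹ mod 99 explicitly. Euclid's algorithm: 99 = 2·37 + 25, 37 = 1·25 + 12, 25 = 2·12 + 1; back-substituting gives 1 = 91·37 − 34·99, so 37⁻¹ ≡ 91 (mod 99).
Since φ is injective, we find φ⁻¹(58): we need 37x ≡ 58 − 9 ≡ 49 (mod 99). Using 37⁻¹ = 91: x ≡ 91·49 = 4459 = 45·99 + 4, so x = 4.
Check: φ(4) = 37·4 + 9 = 157 = 1·99 + 58 ≡ 58 (mod 99).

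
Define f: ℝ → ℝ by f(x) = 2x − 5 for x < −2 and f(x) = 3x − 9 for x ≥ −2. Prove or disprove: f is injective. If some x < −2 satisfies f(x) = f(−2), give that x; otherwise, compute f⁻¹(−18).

-5

Both pieces are strictly increasing (slopes 2 and 3), so each is injective on its own interval.
The left piece maps (−∞, −2) onto (−∞, −9); the right piece maps [−2, ∞) onto [−15, ∞).
These images overlap. In particular f(−2) = −15 (right piece), and solving 2x − 5 = −15 on the left piece gives x = −5 < −2.
So f(−5) = f(−2) with −5 ≠ −2, and f is not injective. This x = −5 is the requested value below −2.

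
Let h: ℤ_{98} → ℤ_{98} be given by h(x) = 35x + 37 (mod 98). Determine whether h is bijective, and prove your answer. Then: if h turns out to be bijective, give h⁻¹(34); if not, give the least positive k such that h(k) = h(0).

We have gcd(35, 98) = 7 > 1. Taking a = 0 and b = 14: h(0) = 37 and h(14) = 35·14 + 37 = 527 ≡ 37 (mod 98).
So h(0) = h(14) while 0 ≠ 14, so h is not injective, hence not bijective.
Since h is not bijective, we find the least positive k with h(k) = h(0): this means 35k ≡ 0 (mod 98), i.e. 98 ∣ 35k. Since gcd(35, 98) = 7, dividing through by 7 this holds exactly when 14 ∣ 5k, and as gcd(5, 14) = 1, exactly when 14 ∣ k.
The smallest positive such k is 14.

14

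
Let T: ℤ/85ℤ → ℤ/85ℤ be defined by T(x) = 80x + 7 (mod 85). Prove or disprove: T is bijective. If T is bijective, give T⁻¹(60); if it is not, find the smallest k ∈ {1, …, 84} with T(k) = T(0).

17

By definition, T is injective when T(s) = T(t) forces s = t.
We have gcd(80, 85) = 5 > 1. Taking s = 0 and t = 17: T(0) = 7 and T(17) = 80·17 + 7 = 1367 ≡ 7 (mod 85).
So T(0) = T(17) while 0 ≠ 17, therefore T is not injective, hence not bijective.
Since T is not bijective, we find the least positive k with T(k) = T(0): this means 80k ≡ 0 (mod 85), i.e. 85 ∣ 80k. Since gcd(80, 85) = 5, dividing through by 5 this holds exactly when 17 ∣ 16k, and as gcd(16, 17) = 1, exactly when 17 ∣ k.
The smallest positive such k is 17.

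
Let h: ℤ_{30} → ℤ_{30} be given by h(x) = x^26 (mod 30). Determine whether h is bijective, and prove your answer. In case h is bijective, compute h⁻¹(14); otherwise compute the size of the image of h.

12

h(2): Repeated squaring mod 30: 2^1 ≡ 2, 2^2 ≡ 2² = 4, 2^4 ≡ 4² = 16, 2^8 ≡ 16² = 256 ≡ 16, 2^16 ≡ 16² = 256 ≡ 16. Since 26 = 16 + 8 + 2, 2^26 ≡ 16·16·4: 16·16 = 256 ≡ 16, then 16·4 = 64 ≡ 4. So 2^26 ≡ 4 (mod 30).
h(8): Repeated squaring mod 30: 8^1 ≡ 8, 8^2 ≡ 8² = 64 ≡ 4, 8^4 ≡ 4² = 16, 8^8 ≡ 16² = 256 ≡ 16, 8^16 ≡ 16² = 256 ≡ 16. Since 26 = 16 + 8 + 2, 8^26 ≡ 16·16·4: 16·16 = 256 ≡ 16, then 16·4 = 64 ≡ 4. So 8^26 ≡ 4 (mod 30).
So h(2) = h(8) = 4 while 2 ≠ 8, therefore h is not injective, hence not bijective.
Since h is not bijective, we determine |image(h)|. Computing x^26 mod 30 for each x (by repeated squaring, reducing mod 30 at every step), the values h(0), h(1), …, h(29) are: 0, 1, 4, 9, 16, 25, 6, 19, 4, 21, 10, 1, 24, 19, 16, 15, 16, 19, 24, 1, 10, 21, 4, 19, 6, 25, 16, 9, 4, 1.
The distinct values are {0, 1, 4, 6, 9, 10, 15, 16, 19, 21, 24, 25}; there are 12 of them.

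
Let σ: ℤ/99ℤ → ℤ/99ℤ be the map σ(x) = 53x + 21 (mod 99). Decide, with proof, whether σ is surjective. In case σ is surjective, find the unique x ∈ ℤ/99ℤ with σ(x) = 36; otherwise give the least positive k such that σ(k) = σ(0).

Since gcd(53, 99) = 1, 53 is invertible modulo 99. Euclid's algorithm: 99 = 1·53 + 46, 53 = 1·46 + 7, 46 = 6·7 + 4, 7 = 1·4 + 3, 4 = 1·3 + 1; back-substituting gives 1 = 71·53 − 38·99, so 53⁻¹ ≡ 71 (mod 99).
Then y ↦ 71(y − 21) is a two-sided inverse to σ, so every y ∈ ℤ/99ℤ has a preimage.
Therefore σ is surjective.
Since σ is surjective, we compute σ⁻¹(36): solve 53x + 21 ≡ 36 (mod 99), i.e. 53x ≡ 15 (mod 99).
Multiplying by 53⁻¹ = 71 gives x ≡ 71·15 = 1065 = 10·99 + 75 ≡ 75 (mod 99).
Check: σ(75) = 53·75 + 21 = 3996 = 40·99 + 36 ≡ 36 (mod 99).

75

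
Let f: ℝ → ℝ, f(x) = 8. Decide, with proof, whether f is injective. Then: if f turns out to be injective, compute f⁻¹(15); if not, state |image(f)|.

1

f(0) = 8 = f(1) with 0 ≠ 1, so f is not injective.
Since f is not injective, we state |image(f)|: the image of f is {8}, which has 1 element.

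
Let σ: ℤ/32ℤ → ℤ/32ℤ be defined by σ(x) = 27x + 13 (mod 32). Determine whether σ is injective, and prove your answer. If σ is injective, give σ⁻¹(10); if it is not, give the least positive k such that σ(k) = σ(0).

7

If σ(x_1) = σ(x_2), then 27x_1 ≡ 27x_2 (mod 32). Because gcd(27, 32) = 1, we may cancel 27 to get x_1 ≡ x_2 (mod 32).
Therefore σ is injective.
We now compute 27⁻¹ mod 32 explicitly. Euclid's algorithm: 32 = 1·27 + 5, 27 = 5·5 + 2, 5 = 2·2 + 1; back-substituting gives 1 = 19·27 − 16·32, so 27⁻¹ ≡ 19 (mod 32).
Since σ is injective, we find σ⁻¹(10): we need 27x ≡ 10 − 13 ≡ 29 (mod 32). Using 27⁻¹ = 19: x ≡ 19·29 = 551 = 17·32 + 7, so x = 7.
Check: σ(7) = 27·7 + 13 = 202 = 6·32 + 10 ≡ 10 (mod 32).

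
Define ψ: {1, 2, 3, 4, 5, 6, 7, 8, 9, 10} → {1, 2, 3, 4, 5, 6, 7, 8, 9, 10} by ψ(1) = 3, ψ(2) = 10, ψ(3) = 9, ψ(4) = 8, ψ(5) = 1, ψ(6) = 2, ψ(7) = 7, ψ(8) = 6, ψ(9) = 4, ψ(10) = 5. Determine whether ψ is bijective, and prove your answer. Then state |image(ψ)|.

10

The values 3, 10, 9, 8, 1, 2, 7, 6, 4, 5 are a permutation of {1, 2, 3, 4, 5, 6, 7, 8, 9, 10}: each element appears exactly once.
So ψ is injective and surjective, hence bijective.
The image of ψ is {1, 2, 3, 4, 5, 6, 7, 8, 9, 10}, which has 10 elements.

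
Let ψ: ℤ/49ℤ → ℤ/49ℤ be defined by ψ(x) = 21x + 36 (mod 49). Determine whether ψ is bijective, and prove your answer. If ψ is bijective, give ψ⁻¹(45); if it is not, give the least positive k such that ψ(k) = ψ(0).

7

We have gcd(21, 49) = 7 > 1. Taking s = 0 and t = 7: ψ(0) = 36 and ψ(7) = 21·7 + 36 = 183 ≡ 36 (mod 49).
So ψ(0) = ψ(7) while 0 ≠ 7, hence ψ is not injective, hence not bijective.
Since ψ is not bijective, we find the least positive k with ψ(k) = ψ(0): this means 21k ≡ 0 (mod 49), i.e. 49 ∣ 21k. Since gcd(21, 49) = 7, dividing through by 7 this holds exactly when 7 ∣ 3k, and as gcd(3, 7) = 1, exactly when 7 ∣ k.
The smallest positive such k is 7.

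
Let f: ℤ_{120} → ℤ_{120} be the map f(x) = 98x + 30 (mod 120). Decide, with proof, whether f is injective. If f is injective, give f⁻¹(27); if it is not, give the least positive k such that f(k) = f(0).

We have gcd(98, 120) = 2 > 1. Taking x_1 = 0 and x_2 = 60: f(0) = 30 and f(60) = 98·60 + 30 = 5910 ≡ 30 (mod 120).
So f(0) = f(60) while 0 ≠ 60, hence f is not injective.
Since f is not injective, we find the least positive k with f(k) = f(0): this means 98k ≡ 0 (mod 120), i.e. 120 ∣ 98k. Since gcd(98, 120) = 2, dividing through by 2 this holds exactly when 60 ∣ 49k, and as gcd(49, 60) = 1, exactly when 60 ∣ k.
The smallest positive such k is 60.

60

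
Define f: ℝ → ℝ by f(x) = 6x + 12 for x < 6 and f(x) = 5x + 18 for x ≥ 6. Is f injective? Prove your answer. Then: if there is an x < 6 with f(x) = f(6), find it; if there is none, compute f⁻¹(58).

8

Both pieces are strictly increasing (slopes 6 and 5), so each is injective on its own interval.
The left piece maps (−∞, 6) onto (−∞, 48); the right piece maps [6, ∞) onto [48, ∞).
These images are disjoint, so no value is attained by both pieces. Thus f is injective.
Because the two images are disjoint, no x < 6 has f(x) = f(6), so we compute f⁻¹(58): 58 lies in [48, ∞), so solve 5x + 18 = 58: x = (58 − 18)/5 = 8.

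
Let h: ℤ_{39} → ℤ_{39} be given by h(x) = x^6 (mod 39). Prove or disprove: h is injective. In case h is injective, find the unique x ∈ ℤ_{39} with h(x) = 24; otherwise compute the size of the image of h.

h(1) = 1^6 = 1.
h(4): Repeated squaring mod 39: 4^1 ≡ 4, 4^2 ≡ 4² = 16, 4^4 ≡ 16² = 256 ≡ 22. Since 6 = 4 + 2, 4^6 ≡ 22·16: 22·16 = 352 ≡ 1. So 4^6 ≡ 1 (mod 39).
So h(1) = h(4) = 1 while 1 ≠ 4, thus h is not injective.
Since h is not injective, we determine |image(h)|. Computing x^6 mod 39 for each x (by repeated squaring, reducing mod 39 at every step), the values h(0), h(1), …, h(38) are: 0, 1, 25, 27, 1, 25, 12, 25, 25, 27, 1, 25, 27, 13, 1, 12, 1, 1, 12, 25, 25, 12, 1, 1, 12, 1, 13, 27, 25, 1, 27, 25, 25, 12, 25, 1, 27, 25, 1.
The distinct values are {0, 1, 12, 13, 25, 27}; there are 6 of them.

6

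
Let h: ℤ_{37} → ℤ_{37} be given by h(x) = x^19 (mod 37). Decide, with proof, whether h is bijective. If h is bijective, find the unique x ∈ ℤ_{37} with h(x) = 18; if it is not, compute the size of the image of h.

19

Since 37 is prime, the nonzero elements of ℤ_{37} form a cyclic group of order 36.
As gcd(19, 36) = 1, raising to the 19th power is a bijection on this group: if a^19 ≡ b^19 then (ab^{−1})^19 = 1, and the only element of order dividing gcd(19, 36) = 1 is 1, so a = b.
With h(0) = 0 this makes h injective on all of ℤ_{37}, hence bijective (finite equal-size domain and codomain). In particular h is bijective.
Since h is bijective, we find the preimage of 18. The inverse of x ↦ x^19 on (ℤ_{37})^× is x ↦ x^19, because 19·19 = 361 = 10·36 + 1 ≡ 1 (mod 36) and x^{36} = 1 for x ≠ 0 (Fermat). So h⁻¹(18) = 18^19 mod 37.
Repeated squaring mod 37: 18^1 ≡ 18, 18^2 ≡ 18² = 324 ≡ 28, 18^4 ≡ 28² = 784 ≡ 7, 18^8 ≡ 7² = 49 ≡ 12, 18^16 ≡ 12² = 144 ≡ 33. Since 19 = 16 + 2 + 1, 18^19 ≡ 33·28·18: 33·28 = 924 ≡ 36, then 36·18 = 648 ≡ 19. So 18^19 ≡ 19 (mod 37).
Hence h⁻¹(18) = 19.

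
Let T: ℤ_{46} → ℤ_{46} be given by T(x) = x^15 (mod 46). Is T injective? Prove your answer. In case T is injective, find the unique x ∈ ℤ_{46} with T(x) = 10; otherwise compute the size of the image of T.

34

Computing x^15 mod 46 for each x (by repeated squaring, reducing mod 46 at every step), the values T(0), T(1), …, T(45) are: 0, 1, 16, 35, 26, 19, 8, 37, 2, 29, 28, 33, 36, 41, 40, 21, 32, 15, 4, 43, 34, 7, 22, 23, 24, 39, 12, 3, 42, 31, 14, 25, 6, 5, 10, 13, 18, 17, 44, 9, 38, 27, 20, 11, 30, 45.
Every element of ℤ_{46} appears exactly once in this list, so T is a bijection, and in particular injective.
Since T is injective, we read off the preimage of 10 from the same table: T(34) = 10, so T⁻¹(10) = 34.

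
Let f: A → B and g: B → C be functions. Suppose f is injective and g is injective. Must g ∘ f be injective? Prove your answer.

injective

Suppose (g ∘ f)(a) = (g ∘ f)(b), i.e. g(f(a)) = g(f(b)).
Since g is injective, f(a) = f(b). Since f is injective, a = b. Thus g ∘ f is injective.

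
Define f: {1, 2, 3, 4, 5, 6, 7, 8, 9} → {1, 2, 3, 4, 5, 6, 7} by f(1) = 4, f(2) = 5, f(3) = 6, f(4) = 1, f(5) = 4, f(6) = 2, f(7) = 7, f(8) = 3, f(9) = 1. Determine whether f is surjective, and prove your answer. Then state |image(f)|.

7

Every element of the codomain has a preimage: 1 = f(4), 2 = f(6), 3 = f(8), 4 = f(1), 5 = f(2), 6 = f(3), 7 = f(7).
Thus f is surjective.
The image of f is {1, 2, 3, 4, 5, 6, 7}, which has 7 elements.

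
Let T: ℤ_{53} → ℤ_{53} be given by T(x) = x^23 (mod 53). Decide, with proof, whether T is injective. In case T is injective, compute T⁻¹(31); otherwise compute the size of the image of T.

14

Since 53 is prime, the nonzero elements of ℤ_{53} form a cyclic group of order 52.
As gcd(23, 52) = 1, raising to the 23rd power is a bijection on this group: if x_1^23 ≡ x_2^23 then (x_1x_2^{−1})^23 = 1, and the only element of order dividing gcd(23, 52) = 1 is 1, so x_1 = x_2.
With T(0) = 0 this makes T injective on all of ℤ_{53}, hence bijective (finite equal-size domain and codomain). In particular T is injective.
Since T is injective, we find the preimage of 31. The inverse of x ↦ x^23 on (ℤ_{53})^× is x ↦ x^43, because 23·43 = 989 = 19·52 + 1 ≡ 1 (mod 52) and x^{52} = 1 for x ≠ 0 (Fermat). So T⁻¹(31) = 31^43 mod 53.
Repeated squaring mod 53: 31^1 ≡ 31, 31^2 ≡ 31² = 961 ≡ 7, 31^4 ≡ 7² = 49, 31^8 ≡ 49² = 2401 ≡ 16, 31^16 ≡ 16² = 256 ≡ 44, 31^32 ≡ 44² = 1936 ≡ 28. Since 43 = 32 + 8 + 2 + 1, 31^43 ≡ 28·16·7·31: 28·16 = 448 ≡ 24, then 24·7 = 168 ≡ 9, then 9·31 = 279 ≡ 14. So 31^43 ≡ 14 (mod 53).
Hence T⁻¹(31) = 14.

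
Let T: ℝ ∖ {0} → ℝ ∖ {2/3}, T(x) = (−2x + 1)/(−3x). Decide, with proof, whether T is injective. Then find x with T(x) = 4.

Suppose T(a) = T(b). Cross-multiplying: (−2a + 1)(−3b) = (−2b + 1)(−3a).
Expanding both sides and cancelling the symmetric terms leaves 3·(a − b) = 0. Since 3 ≠ 0, a = b. Therefore T is injective.
Solving T(x) = 4: cross-multiplying gives −2x + 1 = 4(−3x), which rearranges to 10x = −1, so x = −1/10.

-1/10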